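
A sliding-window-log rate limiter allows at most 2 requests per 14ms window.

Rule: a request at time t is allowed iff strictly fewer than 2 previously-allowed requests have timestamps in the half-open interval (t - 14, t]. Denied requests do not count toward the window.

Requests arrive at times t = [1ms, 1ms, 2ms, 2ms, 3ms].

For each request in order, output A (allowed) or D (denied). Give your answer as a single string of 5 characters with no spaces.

Answer: AADDD

Derivation:
Tracking allowed requests in the window:
  req#1 t=1ms: ALLOW
  req#2 t=1ms: ALLOW
  req#3 t=2ms: DENY
  req#4 t=2ms: DENY
  req#5 t=3ms: DENY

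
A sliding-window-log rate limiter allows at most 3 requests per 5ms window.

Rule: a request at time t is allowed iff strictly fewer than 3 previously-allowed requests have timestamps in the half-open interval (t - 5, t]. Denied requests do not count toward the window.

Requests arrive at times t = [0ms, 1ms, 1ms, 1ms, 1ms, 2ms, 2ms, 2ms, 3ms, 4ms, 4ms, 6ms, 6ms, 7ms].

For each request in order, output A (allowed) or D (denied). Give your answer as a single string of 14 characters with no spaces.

Tracking allowed requests in the window:
  req#1 t=0ms: ALLOW
  req#2 t=1ms: ALLOW
  req#3 t=1ms: ALLOW
  req#4 t=1ms: DENY
  req#5 t=1ms: DENY
  req#6 t=2ms: DENY
  req#7 t=2ms: DENY
  req#8 t=2ms: DENY
  req#9 t=3ms: DENY
  req#10 t=4ms: DENY
  req#11 t=4ms: DENY
  req#12 t=6ms: ALLOW
  req#13 t=6ms: ALLOW
  req#14 t=7ms: ALLOW

Answer: AAADDDDDDDDAAA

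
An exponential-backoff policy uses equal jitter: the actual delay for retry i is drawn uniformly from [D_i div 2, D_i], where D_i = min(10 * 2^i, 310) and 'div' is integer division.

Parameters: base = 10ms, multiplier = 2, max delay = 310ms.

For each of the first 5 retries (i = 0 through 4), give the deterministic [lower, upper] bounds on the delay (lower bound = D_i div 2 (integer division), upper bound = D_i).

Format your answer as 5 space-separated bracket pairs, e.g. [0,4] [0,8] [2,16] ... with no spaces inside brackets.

Computing bounds per retry:
  i=0: D_i=min(10*2^0,310)=10, bounds=[5,10]
  i=1: D_i=min(10*2^1,310)=20, bounds=[10,20]
  i=2: D_i=min(10*2^2,310)=40, bounds=[20,40]
  i=3: D_i=min(10*2^3,310)=80, bounds=[40,80]
  i=4: D_i=min(10*2^4,310)=160, bounds=[80,160]

Answer: [5,10] [10,20] [20,40] [40,80] [80,160]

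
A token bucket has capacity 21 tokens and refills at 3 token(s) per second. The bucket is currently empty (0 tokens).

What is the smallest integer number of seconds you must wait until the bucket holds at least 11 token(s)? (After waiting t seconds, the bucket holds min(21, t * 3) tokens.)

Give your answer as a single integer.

Need t * 3 >= 11, so t >= 11/3.
Smallest integer t = ceil(11/3) = 4.

Answer: 4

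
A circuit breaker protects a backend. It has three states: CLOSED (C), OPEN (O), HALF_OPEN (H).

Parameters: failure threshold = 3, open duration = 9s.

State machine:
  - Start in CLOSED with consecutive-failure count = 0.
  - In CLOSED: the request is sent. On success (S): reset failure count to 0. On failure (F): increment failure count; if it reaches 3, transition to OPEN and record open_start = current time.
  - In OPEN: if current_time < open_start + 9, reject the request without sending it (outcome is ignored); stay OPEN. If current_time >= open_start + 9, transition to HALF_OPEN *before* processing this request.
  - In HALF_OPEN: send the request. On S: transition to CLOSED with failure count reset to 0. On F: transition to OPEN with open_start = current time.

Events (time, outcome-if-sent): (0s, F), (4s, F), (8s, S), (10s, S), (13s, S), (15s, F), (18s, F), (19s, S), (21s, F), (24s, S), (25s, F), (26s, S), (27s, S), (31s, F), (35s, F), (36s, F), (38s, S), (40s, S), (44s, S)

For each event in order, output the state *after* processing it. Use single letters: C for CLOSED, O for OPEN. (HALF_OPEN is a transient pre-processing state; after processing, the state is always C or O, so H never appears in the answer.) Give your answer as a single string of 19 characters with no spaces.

State after each event:
  event#1 t=0s outcome=F: state=CLOSED
  event#2 t=4s outcome=F: state=CLOSED
  event#3 t=8s outcome=S: state=CLOSED
  event#4 t=10s outcome=S: state=CLOSED
  event#5 t=13s outcome=S: state=CLOSED
  event#6 t=15s outcome=F: state=CLOSED
  event#7 t=18s outcome=F: state=CLOSED
  event#8 t=19s outcome=S: state=CLOSED
  event#9 t=21s outcome=F: state=CLOSED
  event#10 t=24s outcome=S: state=CLOSED
  event#11 t=25s outcome=F: state=CLOSED
  event#12 t=26s outcome=S: state=CLOSED
  event#13 t=27s outcome=S: state=CLOSED
  event#14 t=31s outcome=F: state=CLOSED
  event#15 t=35s outcome=F: state=CLOSED
  event#16 t=36s outcome=F: state=OPEN
  event#17 t=38s outcome=S: state=OPEN
  event#18 t=40s outcome=S: state=OPEN
  event#19 t=44s outcome=S: state=OPEN

Answer: CCCCCCCCCCCCCCCOOOO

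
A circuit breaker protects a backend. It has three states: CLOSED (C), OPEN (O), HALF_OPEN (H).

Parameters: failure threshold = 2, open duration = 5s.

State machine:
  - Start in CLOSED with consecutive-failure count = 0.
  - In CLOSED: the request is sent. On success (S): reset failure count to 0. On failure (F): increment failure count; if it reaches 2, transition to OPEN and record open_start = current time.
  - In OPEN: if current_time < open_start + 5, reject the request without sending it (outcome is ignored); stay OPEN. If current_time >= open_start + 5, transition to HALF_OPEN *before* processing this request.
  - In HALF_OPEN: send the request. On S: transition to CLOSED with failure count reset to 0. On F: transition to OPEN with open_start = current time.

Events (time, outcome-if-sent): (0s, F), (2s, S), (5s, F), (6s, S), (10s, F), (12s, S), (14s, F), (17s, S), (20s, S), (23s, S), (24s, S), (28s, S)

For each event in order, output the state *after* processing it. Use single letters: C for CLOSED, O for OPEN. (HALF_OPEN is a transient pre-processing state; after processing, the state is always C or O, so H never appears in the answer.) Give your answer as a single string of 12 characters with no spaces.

Answer: CCCCCCCCCCCC

Derivation:
State after each event:
  event#1 t=0s outcome=F: state=CLOSED
  event#2 t=2s outcome=S: state=CLOSED
  event#3 t=5s outcome=F: state=CLOSED
  event#4 t=6s outcome=S: state=CLOSED
  event#5 t=10s outcome=F: state=CLOSED
  event#6 t=12s outcome=S: state=CLOSED
  event#7 t=14s outcome=F: state=CLOSED
  event#8 t=17s outcome=S: state=CLOSED
  event#9 t=20s outcome=S: state=CLOSED
  event#10 t=23s outcome=S: state=CLOSED
  event#11 t=24s outcome=S: state=CLOSED
  event#12 t=28s outcome=S: state=CLOSED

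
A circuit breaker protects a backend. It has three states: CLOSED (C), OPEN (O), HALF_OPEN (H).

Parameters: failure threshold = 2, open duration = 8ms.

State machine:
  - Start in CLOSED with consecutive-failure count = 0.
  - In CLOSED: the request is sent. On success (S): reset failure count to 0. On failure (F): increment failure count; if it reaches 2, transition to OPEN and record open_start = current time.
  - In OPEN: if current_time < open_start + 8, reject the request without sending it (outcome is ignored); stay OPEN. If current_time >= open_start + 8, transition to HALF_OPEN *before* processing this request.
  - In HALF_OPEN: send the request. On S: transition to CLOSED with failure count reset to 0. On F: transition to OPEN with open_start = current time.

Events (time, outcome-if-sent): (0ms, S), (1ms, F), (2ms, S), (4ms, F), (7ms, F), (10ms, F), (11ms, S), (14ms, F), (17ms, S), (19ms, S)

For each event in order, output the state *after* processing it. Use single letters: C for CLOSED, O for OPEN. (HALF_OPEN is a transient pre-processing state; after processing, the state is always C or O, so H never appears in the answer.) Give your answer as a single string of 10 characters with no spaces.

Answer: CCCCOOOOCC

Derivation:
State after each event:
  event#1 t=0ms outcome=S: state=CLOSED
  event#2 t=1ms outcome=F: state=CLOSED
  event#3 t=2ms outcome=S: state=CLOSED
  event#4 t=4ms outcome=F: state=CLOSED
  event#5 t=7ms outcome=F: state=OPEN
  event#6 t=10ms outcome=F: state=OPEN
  event#7 t=11ms outcome=S: state=OPEN
  event#8 t=14ms outcome=F: state=OPEN
  event#9 t=17ms outcome=S: state=CLOSED
  event#10 t=19ms outcome=S: state=CLOSED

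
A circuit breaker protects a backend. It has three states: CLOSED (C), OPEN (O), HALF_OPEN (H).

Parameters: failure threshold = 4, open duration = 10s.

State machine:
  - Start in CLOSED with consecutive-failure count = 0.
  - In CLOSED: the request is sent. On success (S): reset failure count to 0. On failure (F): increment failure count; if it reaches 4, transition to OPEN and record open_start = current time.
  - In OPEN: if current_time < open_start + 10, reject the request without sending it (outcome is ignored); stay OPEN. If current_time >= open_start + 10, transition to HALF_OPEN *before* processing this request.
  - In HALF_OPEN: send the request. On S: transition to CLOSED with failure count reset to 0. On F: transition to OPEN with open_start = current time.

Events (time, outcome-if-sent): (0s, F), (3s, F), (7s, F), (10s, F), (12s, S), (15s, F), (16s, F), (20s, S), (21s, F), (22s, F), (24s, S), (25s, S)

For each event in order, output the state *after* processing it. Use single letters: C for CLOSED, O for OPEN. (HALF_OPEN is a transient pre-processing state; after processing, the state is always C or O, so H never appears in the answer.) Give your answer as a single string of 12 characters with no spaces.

Answer: CCCOOOOCCCCC

Derivation:
State after each event:
  event#1 t=0s outcome=F: state=CLOSED
  event#2 t=3s outcome=F: state=CLOSED
  event#3 t=7s outcome=F: state=CLOSED
  event#4 t=10s outcome=F: state=OPEN
  event#5 t=12s outcome=S: state=OPEN
  event#6 t=15s outcome=F: state=OPEN
  event#7 t=16s outcome=F: state=OPEN
  event#8 t=20s outcome=S: state=CLOSED
  event#9 t=21s outcome=F: state=CLOSED
  event#10 t=22s outcome=F: state=CLOSED
  event#11 t=24s outcome=S: state=CLOSED
  event#12 t=25s outcome=S: state=CLOSED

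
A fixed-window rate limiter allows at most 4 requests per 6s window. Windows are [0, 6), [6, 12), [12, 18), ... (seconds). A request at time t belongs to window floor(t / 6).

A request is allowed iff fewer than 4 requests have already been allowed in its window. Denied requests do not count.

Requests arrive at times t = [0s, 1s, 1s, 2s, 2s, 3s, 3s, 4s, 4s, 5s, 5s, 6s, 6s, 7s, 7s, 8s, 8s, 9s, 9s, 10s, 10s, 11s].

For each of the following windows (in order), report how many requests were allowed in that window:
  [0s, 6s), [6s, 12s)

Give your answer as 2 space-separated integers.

Answer: 4 4

Derivation:
Processing requests:
  req#1 t=0s (window 0): ALLOW
  req#2 t=1s (window 0): ALLOW
  req#3 t=1s (window 0): ALLOW
  req#4 t=2s (window 0): ALLOW
  req#5 t=2s (window 0): DENY
  req#6 t=3s (window 0): DENY
  req#7 t=3s (window 0): DENY
  req#8 t=4s (window 0): DENY
  req#9 t=4s (window 0): DENY
  req#10 t=5s (window 0): DENY
  req#11 t=5s (window 0): DENY
  req#12 t=6s (window 1): ALLOW
  req#13 t=6s (window 1): ALLOW
  req#14 t=7s (window 1): ALLOW
  req#15 t=7s (window 1): ALLOW
  req#16 t=8s (window 1): DENY
  req#17 t=8s (window 1): DENY
  req#18 t=9s (window 1): DENY
  req#19 t=9s (window 1): DENY
  req#20 t=10s (window 1): DENY
  req#21 t=10s (window 1): DENY
  req#22 t=11s (window 1): DENY

Allowed counts by window: 4 4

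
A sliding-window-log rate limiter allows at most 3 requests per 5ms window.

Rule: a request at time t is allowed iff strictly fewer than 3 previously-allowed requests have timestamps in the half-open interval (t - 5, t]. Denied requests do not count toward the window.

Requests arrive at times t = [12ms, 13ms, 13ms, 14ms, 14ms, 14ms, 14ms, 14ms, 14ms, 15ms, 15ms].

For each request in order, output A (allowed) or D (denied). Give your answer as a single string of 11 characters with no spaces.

Tracking allowed requests in the window:
  req#1 t=12ms: ALLOW
  req#2 t=13ms: ALLOW
  req#3 t=13ms: ALLOW
  req#4 t=14ms: DENY
  req#5 t=14ms: DENY
  req#6 t=14ms: DENY
  req#7 t=14ms: DENY
  req#8 t=14ms: DENY
  req#9 t=14ms: DENY
  req#10 t=15ms: DENY
  req#11 t=15ms: DENY

Answer: AAADDDDDDDD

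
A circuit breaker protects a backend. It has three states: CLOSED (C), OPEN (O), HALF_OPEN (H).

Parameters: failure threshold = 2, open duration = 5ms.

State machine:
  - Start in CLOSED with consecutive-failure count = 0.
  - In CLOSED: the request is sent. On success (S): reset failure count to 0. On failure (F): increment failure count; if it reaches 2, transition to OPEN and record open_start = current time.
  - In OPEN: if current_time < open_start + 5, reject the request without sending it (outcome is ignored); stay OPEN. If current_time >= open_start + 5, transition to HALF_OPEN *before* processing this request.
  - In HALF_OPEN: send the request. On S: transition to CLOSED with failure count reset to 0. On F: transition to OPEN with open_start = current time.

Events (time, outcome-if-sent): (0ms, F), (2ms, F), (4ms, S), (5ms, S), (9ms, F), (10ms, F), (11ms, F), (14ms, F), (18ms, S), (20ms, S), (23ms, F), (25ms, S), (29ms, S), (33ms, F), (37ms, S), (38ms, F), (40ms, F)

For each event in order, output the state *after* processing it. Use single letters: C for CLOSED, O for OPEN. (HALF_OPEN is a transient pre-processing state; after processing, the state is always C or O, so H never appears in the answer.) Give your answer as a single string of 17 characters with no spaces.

Answer: COOOOOOOOCCCCCCCO

Derivation:
State after each event:
  event#1 t=0ms outcome=F: state=CLOSED
  event#2 t=2ms outcome=F: state=OPEN
  event#3 t=4ms outcome=S: state=OPEN
  event#4 t=5ms outcome=S: state=OPEN
  event#5 t=9ms outcome=F: state=OPEN
  event#6 t=10ms outcome=F: state=OPEN
  event#7 t=11ms outcome=F: state=OPEN
  event#8 t=14ms outcome=F: state=OPEN
  event#9 t=18ms outcome=S: state=OPEN
  event#10 t=20ms outcome=S: state=CLOSED
  event#11 t=23ms outcome=F: state=CLOSED
  event#12 t=25ms outcome=S: state=CLOSED
  event#13 t=29ms outcome=S: state=CLOSED
  event#14 t=33ms outcome=F: state=CLOSED
  event#15 t=37ms outcome=S: state=CLOSED
  event#16 t=38ms outcome=F: state=CLOSED
  event#17 t=40ms outcome=F: state=OPEN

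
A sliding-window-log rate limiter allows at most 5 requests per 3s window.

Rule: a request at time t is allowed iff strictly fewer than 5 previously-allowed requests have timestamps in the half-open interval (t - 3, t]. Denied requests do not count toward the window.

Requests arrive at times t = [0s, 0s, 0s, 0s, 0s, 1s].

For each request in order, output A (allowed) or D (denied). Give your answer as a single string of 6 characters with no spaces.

Answer: AAAAAD

Derivation:
Tracking allowed requests in the window:
  req#1 t=0s: ALLOW
  req#2 t=0s: ALLOW
  req#3 t=0s: ALLOW
  req#4 t=0s: ALLOW
  req#5 t=0s: ALLOW
  req#6 t=1s: DENY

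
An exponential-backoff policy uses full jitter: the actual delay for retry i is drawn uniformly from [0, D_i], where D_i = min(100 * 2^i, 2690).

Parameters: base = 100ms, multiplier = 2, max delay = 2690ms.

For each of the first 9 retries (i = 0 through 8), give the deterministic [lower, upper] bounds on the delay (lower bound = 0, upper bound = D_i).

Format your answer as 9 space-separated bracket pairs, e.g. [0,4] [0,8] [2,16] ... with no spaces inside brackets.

Computing bounds per retry:
  i=0: D_i=min(100*2^0,2690)=100, bounds=[0,100]
  i=1: D_i=min(100*2^1,2690)=200, bounds=[0,200]
  i=2: D_i=min(100*2^2,2690)=400, bounds=[0,400]
  i=3: D_i=min(100*2^3,2690)=800, bounds=[0,800]
  i=4: D_i=min(100*2^4,2690)=1600, bounds=[0,1600]
  i=5: D_i=min(100*2^5,2690)=2690, bounds=[0,2690]
  i=6: D_i=min(100*2^6,2690)=2690, bounds=[0,2690]
  i=7: D_i=min(100*2^7,2690)=2690, bounds=[0,2690]
  i=8: D_i=min(100*2^8,2690)=2690, bounds=[0,2690]

Answer: [0,100] [0,200] [0,400] [0,800] [0,1600] [0,2690] [0,2690] [0,2690] [0,2690]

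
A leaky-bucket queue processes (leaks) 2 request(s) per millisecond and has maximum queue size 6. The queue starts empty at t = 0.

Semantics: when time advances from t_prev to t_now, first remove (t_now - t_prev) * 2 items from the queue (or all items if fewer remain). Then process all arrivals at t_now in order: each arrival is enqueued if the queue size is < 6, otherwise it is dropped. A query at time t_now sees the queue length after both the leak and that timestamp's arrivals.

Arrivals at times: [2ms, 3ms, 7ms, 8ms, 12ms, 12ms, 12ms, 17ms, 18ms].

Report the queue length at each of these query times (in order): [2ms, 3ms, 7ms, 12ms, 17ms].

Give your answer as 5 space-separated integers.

Answer: 1 1 1 3 1

Derivation:
Queue lengths at query times:
  query t=2ms: backlog = 1
  query t=3ms: backlog = 1
  query t=7ms: backlog = 1
  query t=12ms: backlog = 3
  query t=17ms: backlog = 1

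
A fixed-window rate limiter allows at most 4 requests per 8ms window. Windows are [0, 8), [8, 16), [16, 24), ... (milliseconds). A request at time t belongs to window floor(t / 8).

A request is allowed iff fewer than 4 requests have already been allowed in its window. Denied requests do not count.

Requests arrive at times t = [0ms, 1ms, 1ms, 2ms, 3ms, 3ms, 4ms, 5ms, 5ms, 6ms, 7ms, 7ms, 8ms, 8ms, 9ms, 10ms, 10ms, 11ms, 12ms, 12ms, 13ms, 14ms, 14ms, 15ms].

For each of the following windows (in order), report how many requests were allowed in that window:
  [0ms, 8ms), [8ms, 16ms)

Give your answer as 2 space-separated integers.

Answer: 4 4

Derivation:
Processing requests:
  req#1 t=0ms (window 0): ALLOW
  req#2 t=1ms (window 0): ALLOW
  req#3 t=1ms (window 0): ALLOW
  req#4 t=2ms (window 0): ALLOW
  req#5 t=3ms (window 0): DENY
  req#6 t=3ms (window 0): DENY
  req#7 t=4ms (window 0): DENY
  req#8 t=5ms (window 0): DENY
  req#9 t=5ms (window 0): DENY
  req#10 t=6ms (window 0): DENY
  req#11 t=7ms (window 0): DENY
  req#12 t=7ms (window 0): DENY
  req#13 t=8ms (window 1): ALLOW
  req#14 t=8ms (window 1): ALLOW
  req#15 t=9ms (window 1): ALLOW
  req#16 t=10ms (window 1): ALLOW
  req#17 t=10ms (window 1): DENY
  req#18 t=11ms (window 1): DENY
  req#19 t=12ms (window 1): DENY
  req#20 t=12ms (window 1): DENY
  req#21 t=13ms (window 1): DENY
  req#22 t=14ms (window 1): DENY
  req#23 t=14ms (window 1): DENY
  req#24 t=15ms (window 1): DENY

Allowed counts by window: 4 4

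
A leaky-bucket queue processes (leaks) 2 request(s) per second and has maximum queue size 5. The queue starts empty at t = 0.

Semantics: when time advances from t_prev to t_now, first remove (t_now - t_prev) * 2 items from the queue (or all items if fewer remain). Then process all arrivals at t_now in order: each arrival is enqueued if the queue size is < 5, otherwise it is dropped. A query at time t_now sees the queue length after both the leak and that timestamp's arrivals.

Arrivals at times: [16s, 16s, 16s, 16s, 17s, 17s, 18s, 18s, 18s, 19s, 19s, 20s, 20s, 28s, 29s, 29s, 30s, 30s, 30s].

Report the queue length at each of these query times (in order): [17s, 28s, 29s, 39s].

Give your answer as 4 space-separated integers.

Answer: 4 1 2 0

Derivation:
Queue lengths at query times:
  query t=17s: backlog = 4
  query t=28s: backlog = 1
  query t=29s: backlog = 2
  query t=39s: backlog = 0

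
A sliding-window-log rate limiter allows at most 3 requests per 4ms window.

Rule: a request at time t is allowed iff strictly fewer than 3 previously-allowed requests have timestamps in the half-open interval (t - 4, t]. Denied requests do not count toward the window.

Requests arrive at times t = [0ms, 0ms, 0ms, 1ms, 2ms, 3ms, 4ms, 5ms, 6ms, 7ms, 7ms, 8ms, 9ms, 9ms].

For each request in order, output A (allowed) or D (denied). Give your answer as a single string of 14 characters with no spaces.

Tracking allowed requests in the window:
  req#1 t=0ms: ALLOW
  req#2 t=0ms: ALLOW
  req#3 t=0ms: ALLOW
  req#4 t=1ms: DENY
  req#5 t=2ms: DENY
  req#6 t=3ms: DENY
  req#7 t=4ms: ALLOW
  req#8 t=5ms: ALLOW
  req#9 t=6ms: ALLOW
  req#10 t=7ms: DENY
  req#11 t=7ms: DENY
  req#12 t=8ms: ALLOW
  req#13 t=9ms: ALLOW
  req#14 t=9ms: DENY

Answer: AAADDDAAADDAAD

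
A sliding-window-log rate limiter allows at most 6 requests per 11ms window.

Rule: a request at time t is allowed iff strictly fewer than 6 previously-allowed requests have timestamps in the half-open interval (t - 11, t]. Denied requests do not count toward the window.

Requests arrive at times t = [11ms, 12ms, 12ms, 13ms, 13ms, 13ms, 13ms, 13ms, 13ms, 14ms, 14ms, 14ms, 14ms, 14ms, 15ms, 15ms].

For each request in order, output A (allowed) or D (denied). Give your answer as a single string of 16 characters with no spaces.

Tracking allowed requests in the window:
  req#1 t=11ms: ALLOW
  req#2 t=12ms: ALLOW
  req#3 t=12ms: ALLOW
  req#4 t=13ms: ALLOW
  req#5 t=13ms: ALLOW
  req#6 t=13ms: ALLOW
  req#7 t=13ms: DENY
  req#8 t=13ms: DENY
  req#9 t=13ms: DENY
  req#10 t=14ms: DENY
  req#11 t=14ms: DENY
  req#12 t=14ms: DENY
  req#13 t=14ms: DENY
  req#14 t=14ms: DENY
  req#15 t=15ms: DENY
  req#16 t=15ms: DENY

Answer: AAAAAADDDDDDDDDD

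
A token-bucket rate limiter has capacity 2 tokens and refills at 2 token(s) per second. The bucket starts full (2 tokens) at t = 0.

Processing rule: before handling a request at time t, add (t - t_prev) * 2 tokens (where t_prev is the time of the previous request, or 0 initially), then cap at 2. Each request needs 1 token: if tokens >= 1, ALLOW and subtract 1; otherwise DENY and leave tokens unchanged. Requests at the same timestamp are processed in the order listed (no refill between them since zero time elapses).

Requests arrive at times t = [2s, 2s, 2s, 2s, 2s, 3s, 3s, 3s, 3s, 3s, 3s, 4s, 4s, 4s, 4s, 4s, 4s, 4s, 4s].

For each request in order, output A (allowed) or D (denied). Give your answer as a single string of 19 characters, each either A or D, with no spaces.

Simulating step by step:
  req#1 t=2s: ALLOW
  req#2 t=2s: ALLOW
  req#3 t=2s: DENY
  req#4 t=2s: DENY
  req#5 t=2s: DENY
  req#6 t=3s: ALLOW
  req#7 t=3s: ALLOW
  req#8 t=3s: DENY
  req#9 t=3s: DENY
  req#10 t=3s: DENY
  req#11 t=3s: DENY
  req#12 t=4s: ALLOW
  req#13 t=4s: ALLOW
  req#14 t=4s: DENY
  req#15 t=4s: DENY
  req#16 t=4s: DENY
  req#17 t=4s: DENY
  req#18 t=4s: DENY
  req#19 t=4s: DENY

Answer: AADDDAADDDDAADDDDDD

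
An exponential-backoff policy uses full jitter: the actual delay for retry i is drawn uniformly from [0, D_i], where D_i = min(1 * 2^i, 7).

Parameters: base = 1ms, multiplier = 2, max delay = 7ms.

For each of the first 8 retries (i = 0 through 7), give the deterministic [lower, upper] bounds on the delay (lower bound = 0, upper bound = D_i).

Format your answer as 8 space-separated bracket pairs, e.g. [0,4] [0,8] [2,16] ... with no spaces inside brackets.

Computing bounds per retry:
  i=0: D_i=min(1*2^0,7)=1, bounds=[0,1]
  i=1: D_i=min(1*2^1,7)=2, bounds=[0,2]
  i=2: D_i=min(1*2^2,7)=4, bounds=[0,4]
  i=3: D_i=min(1*2^3,7)=7, bounds=[0,7]
  i=4: D_i=min(1*2^4,7)=7, bounds=[0,7]
  i=5: D_i=min(1*2^5,7)=7, bounds=[0,7]
  i=6: D_i=min(1*2^6,7)=7, bounds=[0,7]
  i=7: D_i=min(1*2^7,7)=7, bounds=[0,7]

Answer: [0,1] [0,2] [0,4] [0,7] [0,7] [0,7] [0,7] [0,7]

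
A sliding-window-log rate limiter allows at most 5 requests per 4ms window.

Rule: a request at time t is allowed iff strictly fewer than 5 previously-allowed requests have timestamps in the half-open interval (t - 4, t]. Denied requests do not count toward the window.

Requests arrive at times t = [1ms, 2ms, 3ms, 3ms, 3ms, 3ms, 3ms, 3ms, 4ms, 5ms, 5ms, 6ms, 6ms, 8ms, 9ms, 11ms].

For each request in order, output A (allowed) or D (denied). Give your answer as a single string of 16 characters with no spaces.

Answer: AAAAADDDDADADAAA

Derivation:
Tracking allowed requests in the window:
  req#1 t=1ms: ALLOW
  req#2 t=2ms: ALLOW
  req#3 t=3ms: ALLOW
  req#4 t=3ms: ALLOW
  req#5 t=3ms: ALLOW
  req#6 t=3ms: DENY
  req#7 t=3ms: DENY
  req#8 t=3ms: DENY
  req#9 t=4ms: DENY
  req#10 t=5ms: ALLOW
  req#11 t=5ms: DENY
  req#12 t=6ms: ALLOW
  req#13 t=6ms: DENY
  req#14 t=8ms: ALLOW
  req#15 t=9ms: ALLOW
  req#16 t=11ms: ALLOW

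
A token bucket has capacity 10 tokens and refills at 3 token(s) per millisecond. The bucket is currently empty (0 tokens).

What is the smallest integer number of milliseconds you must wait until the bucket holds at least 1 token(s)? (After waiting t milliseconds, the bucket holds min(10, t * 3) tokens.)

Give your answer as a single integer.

Need t * 3 >= 1, so t >= 1/3.
Smallest integer t = ceil(1/3) = 1.

Answer: 1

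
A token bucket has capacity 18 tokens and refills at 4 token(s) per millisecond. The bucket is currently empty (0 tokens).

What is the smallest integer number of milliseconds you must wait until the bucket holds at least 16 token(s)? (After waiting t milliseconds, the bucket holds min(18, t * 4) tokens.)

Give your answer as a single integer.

Need t * 4 >= 16, so t >= 16/4.
Smallest integer t = ceil(16/4) = 4.

Answer: 4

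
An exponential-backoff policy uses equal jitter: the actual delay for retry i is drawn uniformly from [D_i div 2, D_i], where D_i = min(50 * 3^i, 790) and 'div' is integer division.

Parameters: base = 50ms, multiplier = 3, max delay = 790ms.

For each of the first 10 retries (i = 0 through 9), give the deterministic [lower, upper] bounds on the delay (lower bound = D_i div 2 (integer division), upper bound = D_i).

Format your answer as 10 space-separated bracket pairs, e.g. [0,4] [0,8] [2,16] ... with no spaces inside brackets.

Answer: [25,50] [75,150] [225,450] [395,790] [395,790] [395,790] [395,790] [395,790] [395,790] [395,790]

Derivation:
Computing bounds per retry:
  i=0: D_i=min(50*3^0,790)=50, bounds=[25,50]
  i=1: D_i=min(50*3^1,790)=150, bounds=[75,150]
  i=2: D_i=min(50*3^2,790)=450, bounds=[225,450]
  i=3: D_i=min(50*3^3,790)=790, bounds=[395,790]
  i=4: D_i=min(50*3^4,790)=790, bounds=[395,790]
  i=5: D_i=min(50*3^5,790)=790, bounds=[395,790]
  i=6: D_i=min(50*3^6,790)=790, bounds=[395,790]
  i=7: D_i=min(50*3^7,790)=790, bounds=[395,790]
  i=8: D_i=min(50*3^8,790)=790, bounds=[395,790]
  i=9: D_i=min(50*3^9,790)=790, bounds=[395,790]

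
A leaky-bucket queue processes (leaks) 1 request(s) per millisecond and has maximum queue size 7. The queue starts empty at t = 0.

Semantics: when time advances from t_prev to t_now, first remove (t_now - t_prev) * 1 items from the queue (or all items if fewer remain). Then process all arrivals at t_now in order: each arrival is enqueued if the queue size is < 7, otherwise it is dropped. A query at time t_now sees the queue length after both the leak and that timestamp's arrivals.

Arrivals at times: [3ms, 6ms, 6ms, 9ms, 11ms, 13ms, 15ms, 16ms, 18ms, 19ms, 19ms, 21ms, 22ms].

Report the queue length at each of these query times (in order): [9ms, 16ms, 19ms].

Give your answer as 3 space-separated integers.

Answer: 1 1 2

Derivation:
Queue lengths at query times:
  query t=9ms: backlog = 1
  query t=16ms: backlog = 1
  query t=19ms: backlog = 2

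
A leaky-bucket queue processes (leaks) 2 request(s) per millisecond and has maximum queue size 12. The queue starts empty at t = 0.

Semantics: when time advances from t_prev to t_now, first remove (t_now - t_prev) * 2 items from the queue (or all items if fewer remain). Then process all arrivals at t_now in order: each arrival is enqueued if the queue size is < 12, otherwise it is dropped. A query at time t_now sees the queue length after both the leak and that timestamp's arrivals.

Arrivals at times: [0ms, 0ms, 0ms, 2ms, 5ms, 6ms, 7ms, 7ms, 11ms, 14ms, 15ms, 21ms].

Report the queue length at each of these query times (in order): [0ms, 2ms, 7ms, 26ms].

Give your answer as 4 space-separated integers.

Answer: 3 1 2 0

Derivation:
Queue lengths at query times:
  query t=0ms: backlog = 3
  query t=2ms: backlog = 1
  query t=7ms: backlog = 2
  query t=26ms: backlog = 0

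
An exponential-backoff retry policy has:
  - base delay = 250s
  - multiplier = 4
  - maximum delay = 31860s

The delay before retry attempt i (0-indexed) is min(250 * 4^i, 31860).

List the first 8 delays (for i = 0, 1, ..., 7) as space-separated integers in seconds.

Computing each delay:
  i=0: min(250*4^0, 31860) = 250
  i=1: min(250*4^1, 31860) = 1000
  i=2: min(250*4^2, 31860) = 4000
  i=3: min(250*4^3, 31860) = 16000
  i=4: min(250*4^4, 31860) = 31860
  i=5: min(250*4^5, 31860) = 31860
  i=6: min(250*4^6, 31860) = 31860
  i=7: min(250*4^7, 31860) = 31860

Answer: 250 1000 4000 16000 31860 31860 31860 31860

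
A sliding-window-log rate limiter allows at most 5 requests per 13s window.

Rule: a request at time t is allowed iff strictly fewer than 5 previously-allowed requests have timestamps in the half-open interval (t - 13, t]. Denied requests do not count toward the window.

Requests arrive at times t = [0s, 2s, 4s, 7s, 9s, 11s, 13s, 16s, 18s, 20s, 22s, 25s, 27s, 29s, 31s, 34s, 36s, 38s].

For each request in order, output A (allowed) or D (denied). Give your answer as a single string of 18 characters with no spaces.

Tracking allowed requests in the window:
  req#1 t=0s: ALLOW
  req#2 t=2s: ALLOW
  req#3 t=4s: ALLOW
  req#4 t=7s: ALLOW
  req#5 t=9s: ALLOW
  req#6 t=11s: DENY
  req#7 t=13s: ALLOW
  req#8 t=16s: ALLOW
  req#9 t=18s: ALLOW
  req#10 t=20s: ALLOW
  req#11 t=22s: ALLOW
  req#12 t=25s: DENY
  req#13 t=27s: ALLOW
  req#14 t=29s: ALLOW
  req#15 t=31s: ALLOW
  req#16 t=34s: ALLOW
  req#17 t=36s: ALLOW
  req#18 t=38s: DENY

Answer: AAAAADAAAAADAAAAAD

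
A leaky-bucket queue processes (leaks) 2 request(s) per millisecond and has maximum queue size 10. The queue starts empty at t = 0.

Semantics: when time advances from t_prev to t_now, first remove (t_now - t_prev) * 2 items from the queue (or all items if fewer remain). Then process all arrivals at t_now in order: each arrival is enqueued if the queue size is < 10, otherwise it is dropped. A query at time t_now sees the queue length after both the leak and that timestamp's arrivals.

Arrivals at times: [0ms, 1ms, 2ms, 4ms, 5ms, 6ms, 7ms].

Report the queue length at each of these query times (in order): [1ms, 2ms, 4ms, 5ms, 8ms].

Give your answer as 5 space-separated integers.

Answer: 1 1 1 1 0

Derivation:
Queue lengths at query times:
  query t=1ms: backlog = 1
  query t=2ms: backlog = 1
  query t=4ms: backlog = 1
  query t=5ms: backlog = 1
  query t=8ms: backlog = 0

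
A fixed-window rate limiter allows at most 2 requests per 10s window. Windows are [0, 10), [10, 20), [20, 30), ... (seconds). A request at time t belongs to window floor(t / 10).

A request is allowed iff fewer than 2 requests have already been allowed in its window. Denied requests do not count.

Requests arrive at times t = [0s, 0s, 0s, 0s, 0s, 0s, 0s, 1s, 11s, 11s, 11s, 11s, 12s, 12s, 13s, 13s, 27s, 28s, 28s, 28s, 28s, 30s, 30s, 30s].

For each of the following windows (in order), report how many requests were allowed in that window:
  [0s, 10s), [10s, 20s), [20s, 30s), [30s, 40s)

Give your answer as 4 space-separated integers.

Answer: 2 2 2 2

Derivation:
Processing requests:
  req#1 t=0s (window 0): ALLOW
  req#2 t=0s (window 0): ALLOW
  req#3 t=0s (window 0): DENY
  req#4 t=0s (window 0): DENY
  req#5 t=0s (window 0): DENY
  req#6 t=0s (window 0): DENY
  req#7 t=0s (window 0): DENY
  req#8 t=1s (window 0): DENY
  req#9 t=11s (window 1): ALLOW
  req#10 t=11s (window 1): ALLOW
  req#11 t=11s (window 1): DENY
  req#12 t=11s (window 1): DENY
  req#13 t=12s (window 1): DENY
  req#14 t=12s (window 1): DENY
  req#15 t=13s (window 1): DENY
  req#16 t=13s (window 1): DENY
  req#17 t=27s (window 2): ALLOW
  req#18 t=28s (window 2): ALLOW
  req#19 t=28s (window 2): DENY
  req#20 t=28s (window 2): DENY
  req#21 t=28s (window 2): DENY
  req#22 t=30s (window 3): ALLOW
  req#23 t=30s (window 3): ALLOW
  req#24 t=30s (window 3): DENY

Allowed counts by window: 2 2 2 2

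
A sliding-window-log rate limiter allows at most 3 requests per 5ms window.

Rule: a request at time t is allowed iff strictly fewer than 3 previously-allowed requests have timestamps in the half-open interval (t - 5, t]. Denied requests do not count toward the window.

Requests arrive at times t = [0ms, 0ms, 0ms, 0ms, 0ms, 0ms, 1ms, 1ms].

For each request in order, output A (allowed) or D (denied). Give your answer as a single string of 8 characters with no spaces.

Answer: AAADDDDD

Derivation:
Tracking allowed requests in the window:
  req#1 t=0ms: ALLOW
  req#2 t=0ms: ALLOW
  req#3 t=0ms: ALLOW
  req#4 t=0ms: DENY
  req#5 t=0ms: DENY
  req#6 t=0ms: DENY
  req#7 t=1ms: DENY
  req#8 t=1ms: DENY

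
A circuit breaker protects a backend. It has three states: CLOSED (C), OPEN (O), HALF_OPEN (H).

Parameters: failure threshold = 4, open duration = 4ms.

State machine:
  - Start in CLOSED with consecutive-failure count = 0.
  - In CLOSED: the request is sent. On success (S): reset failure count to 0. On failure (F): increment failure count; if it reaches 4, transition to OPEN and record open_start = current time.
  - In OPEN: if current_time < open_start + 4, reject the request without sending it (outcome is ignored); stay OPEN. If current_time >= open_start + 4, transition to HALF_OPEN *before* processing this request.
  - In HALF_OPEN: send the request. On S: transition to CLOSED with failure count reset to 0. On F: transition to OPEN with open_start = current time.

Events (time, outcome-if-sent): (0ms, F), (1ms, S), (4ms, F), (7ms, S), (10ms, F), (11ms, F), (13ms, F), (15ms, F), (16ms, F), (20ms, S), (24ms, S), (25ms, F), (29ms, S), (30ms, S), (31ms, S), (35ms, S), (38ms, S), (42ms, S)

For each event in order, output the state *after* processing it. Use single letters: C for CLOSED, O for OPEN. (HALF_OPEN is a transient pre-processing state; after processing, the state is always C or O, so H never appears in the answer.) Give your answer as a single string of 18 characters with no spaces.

Answer: CCCCCCCOOCCCCCCCCC

Derivation:
State after each event:
  event#1 t=0ms outcome=F: state=CLOSED
  event#2 t=1ms outcome=S: state=CLOSED
  event#3 t=4ms outcome=F: state=CLOSED
  event#4 t=7ms outcome=S: state=CLOSED
  event#5 t=10ms outcome=F: state=CLOSED
  event#6 t=11ms outcome=F: state=CLOSED
  event#7 t=13ms outcome=F: state=CLOSED
  event#8 t=15ms outcome=F: state=OPEN
  event#9 t=16ms outcome=F: state=OPEN
  event#10 t=20ms outcome=S: state=CLOSED
  event#11 t=24ms outcome=S: state=CLOSED
  event#12 t=25ms outcome=F: state=CLOSED
  event#13 t=29ms outcome=S: state=CLOSED
  event#14 t=30ms outcome=S: state=CLOSED
  event#15 t=31ms outcome=S: state=CLOSED
  event#16 t=35ms outcome=S: state=CLOSED
  event#17 t=38ms outcome=S: state=CLOSED
  event#18 t=42ms outcome=S: state=CLOSED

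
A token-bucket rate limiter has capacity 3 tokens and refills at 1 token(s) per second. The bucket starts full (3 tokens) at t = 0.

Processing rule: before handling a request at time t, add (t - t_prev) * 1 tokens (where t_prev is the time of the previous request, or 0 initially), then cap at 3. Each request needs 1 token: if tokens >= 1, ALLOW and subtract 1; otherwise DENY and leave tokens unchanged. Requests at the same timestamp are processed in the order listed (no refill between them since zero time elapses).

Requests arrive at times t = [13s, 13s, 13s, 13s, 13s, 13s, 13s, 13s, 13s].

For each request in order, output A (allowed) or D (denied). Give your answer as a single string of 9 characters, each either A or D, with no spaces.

Simulating step by step:
  req#1 t=13s: ALLOW
  req#2 t=13s: ALLOW
  req#3 t=13s: ALLOW
  req#4 t=13s: DENY
  req#5 t=13s: DENY
  req#6 t=13s: DENY
  req#7 t=13s: DENY
  req#8 t=13s: DENY
  req#9 t=13s: DENY

Answer: AAADDDDDD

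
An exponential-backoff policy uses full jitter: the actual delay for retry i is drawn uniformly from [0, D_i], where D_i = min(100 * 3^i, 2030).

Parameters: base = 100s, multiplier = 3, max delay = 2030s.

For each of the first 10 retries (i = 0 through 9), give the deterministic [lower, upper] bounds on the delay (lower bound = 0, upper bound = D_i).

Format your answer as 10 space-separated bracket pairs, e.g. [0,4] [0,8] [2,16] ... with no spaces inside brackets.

Computing bounds per retry:
  i=0: D_i=min(100*3^0,2030)=100, bounds=[0,100]
  i=1: D_i=min(100*3^1,2030)=300, bounds=[0,300]
  i=2: D_i=min(100*3^2,2030)=900, bounds=[0,900]
  i=3: D_i=min(100*3^3,2030)=2030, bounds=[0,2030]
  i=4: D_i=min(100*3^4,2030)=2030, bounds=[0,2030]
  i=5: D_i=min(100*3^5,2030)=2030, bounds=[0,2030]
  i=6: D_i=min(100*3^6,2030)=2030, bounds=[0,2030]
  i=7: D_i=min(100*3^7,2030)=2030, bounds=[0,2030]
  i=8: D_i=min(100*3^8,2030)=2030, bounds=[0,2030]
  i=9: D_i=min(100*3^9,2030)=2030, bounds=[0,2030]

Answer: [0,100] [0,300] [0,900] [0,2030] [0,2030] [0,2030] [0,2030] [0,2030] [0,2030] [0,2030]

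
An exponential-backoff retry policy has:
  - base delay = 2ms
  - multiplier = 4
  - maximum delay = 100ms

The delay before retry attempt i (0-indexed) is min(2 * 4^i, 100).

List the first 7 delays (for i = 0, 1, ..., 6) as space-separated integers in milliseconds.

Answer: 2 8 32 100 100 100 100

Derivation:
Computing each delay:
  i=0: min(2*4^0, 100) = 2
  i=1: min(2*4^1, 100) = 8
  i=2: min(2*4^2, 100) = 32
  i=3: min(2*4^3, 100) = 100
  i=4: min(2*4^4, 100) = 100
  i=5: min(2*4^5, 100) = 100
  i=6: min(2*4^6, 100) = 100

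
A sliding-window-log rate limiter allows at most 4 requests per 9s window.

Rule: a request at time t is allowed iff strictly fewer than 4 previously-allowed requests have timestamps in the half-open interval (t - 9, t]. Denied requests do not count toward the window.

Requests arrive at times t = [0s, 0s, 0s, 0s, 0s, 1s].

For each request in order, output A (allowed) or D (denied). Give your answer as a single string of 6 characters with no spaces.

Answer: AAAADD

Derivation:
Tracking allowed requests in the window:
  req#1 t=0s: ALLOW
  req#2 t=0s: ALLOW
  req#3 t=0s: ALLOW
  req#4 t=0s: ALLOW
  req#5 t=0s: DENY
  req#6 t=1s: DENY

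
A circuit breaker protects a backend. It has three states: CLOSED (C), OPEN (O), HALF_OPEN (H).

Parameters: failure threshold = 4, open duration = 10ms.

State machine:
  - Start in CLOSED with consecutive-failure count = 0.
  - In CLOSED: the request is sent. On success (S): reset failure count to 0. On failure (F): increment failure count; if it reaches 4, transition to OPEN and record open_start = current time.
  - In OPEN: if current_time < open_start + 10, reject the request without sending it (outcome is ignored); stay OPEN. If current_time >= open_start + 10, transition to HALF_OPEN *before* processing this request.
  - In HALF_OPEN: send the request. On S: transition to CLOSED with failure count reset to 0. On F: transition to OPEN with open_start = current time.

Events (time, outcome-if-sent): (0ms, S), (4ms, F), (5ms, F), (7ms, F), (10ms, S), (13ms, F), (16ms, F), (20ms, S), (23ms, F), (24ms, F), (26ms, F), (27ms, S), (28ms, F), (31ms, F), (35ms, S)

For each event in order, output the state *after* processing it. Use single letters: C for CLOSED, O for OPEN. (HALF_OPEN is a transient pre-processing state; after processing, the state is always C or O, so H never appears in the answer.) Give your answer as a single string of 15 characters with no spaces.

Answer: CCCCCCCCCCCCCCC

Derivation:
State after each event:
  event#1 t=0ms outcome=S: state=CLOSED
  event#2 t=4ms outcome=F: state=CLOSED
  event#3 t=5ms outcome=F: state=CLOSED
  event#4 t=7ms outcome=F: state=CLOSED
  event#5 t=10ms outcome=S: state=CLOSED
  event#6 t=13ms outcome=F: state=CLOSED
  event#7 t=16ms outcome=F: state=CLOSED
  event#8 t=20ms outcome=S: state=CLOSED
  event#9 t=23ms outcome=F: state=CLOSED
  event#10 t=24ms outcome=F: state=CLOSED
  event#11 t=26ms outcome=F: state=CLOSED
  event#12 t=27ms outcome=S: state=CLOSED
  event#13 t=28ms outcome=F: state=CLOSED
  event#14 t=31ms outcome=F: state=CLOSED
  event#15 t=35ms outcome=S: state=CLOSED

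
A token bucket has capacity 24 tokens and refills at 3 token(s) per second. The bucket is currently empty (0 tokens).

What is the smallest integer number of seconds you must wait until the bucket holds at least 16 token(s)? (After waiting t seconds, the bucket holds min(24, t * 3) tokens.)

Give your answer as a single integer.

Need t * 3 >= 16, so t >= 16/3.
Smallest integer t = ceil(16/3) = 6.

Answer: 6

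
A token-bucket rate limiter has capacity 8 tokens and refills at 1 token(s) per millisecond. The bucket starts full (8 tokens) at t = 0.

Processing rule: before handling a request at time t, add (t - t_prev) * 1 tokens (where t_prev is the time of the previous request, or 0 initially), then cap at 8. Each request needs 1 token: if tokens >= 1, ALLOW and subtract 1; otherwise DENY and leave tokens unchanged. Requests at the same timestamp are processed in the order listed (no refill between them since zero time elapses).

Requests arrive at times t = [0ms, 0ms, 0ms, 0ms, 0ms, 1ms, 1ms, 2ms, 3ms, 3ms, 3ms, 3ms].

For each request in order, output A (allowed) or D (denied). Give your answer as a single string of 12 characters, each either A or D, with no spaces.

Answer: AAAAAAAAAAAD

Derivation:
Simulating step by step:
  req#1 t=0ms: ALLOW
  req#2 t=0ms: ALLOW
  req#3 t=0ms: ALLOW
  req#4 t=0ms: ALLOW
  req#5 t=0ms: ALLOW
  req#6 t=1ms: ALLOW
  req#7 t=1ms: ALLOW
  req#8 t=2ms: ALLOW
  req#9 t=3ms: ALLOW
  req#10 t=3ms: ALLOW
  req#11 t=3ms: ALLOW
  req#12 t=3ms: DENY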